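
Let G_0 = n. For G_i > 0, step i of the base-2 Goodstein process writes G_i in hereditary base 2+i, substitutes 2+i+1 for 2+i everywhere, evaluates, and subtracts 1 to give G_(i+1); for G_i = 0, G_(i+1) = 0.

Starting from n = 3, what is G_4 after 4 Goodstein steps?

1

G_0=3  [base 2] 2 + 1  →[2↦3]→  3 + 1 = 4  −1 ⇒ G_1=3
G_1=3  [base 3] 3  →[3↦4]→  4 = 4  −1 ⇒ G_2=3
G_2=3  [base 4] 3  →[4↦5]→  3 = 3  −1 ⇒ G_3=2
G_3=2  [base 5] 2  →[5↦6]→  2 = 2  −1 ⇒ G_4=1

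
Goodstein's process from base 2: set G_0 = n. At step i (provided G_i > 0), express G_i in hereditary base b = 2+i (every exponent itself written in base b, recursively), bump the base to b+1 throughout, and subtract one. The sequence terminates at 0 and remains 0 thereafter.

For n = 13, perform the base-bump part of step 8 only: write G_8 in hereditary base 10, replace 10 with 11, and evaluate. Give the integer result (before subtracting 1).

step 0: 13 = 2^(2 + 1) + 2^2 + 1; sub 3 for 2: 3^(3 + 1) + 3^3 + 1; = 109; G_1 = 109−1 = 108
step 1: 108 = 3^(3 + 1) + 3^3; sub 4 for 3: 4^(4 + 1) + 4^4; = 1280; G_2 = 1280−1 = 1279
step 2: 1279 = 4^(4 + 1) + 3·4^3 + 3·4^2 + 3·4 + 3; sub 5 for 4: 5^(5 + 1) + 3·5^3 + 3·5^2 + 3·5 + 3; = 16093; G_3 = 16093−1 = 16092
step 3: 16092 = 5^(5 + 1) + 3·5^3 + 3·5^2 + 3·5 + 2; sub 6 for 5: 6^(6 + 1) + 3·6^3 + 3·6^2 + 3·6 + 2; = 280712; G_4 = 280712−1 = 280711
step 4: 280711 = 6^(6 + 1) + 3·6^3 + 3·6^2 + 3·6 + 1; sub 7 for 6: 7^(7 + 1) + 3·7^3 + 3·7^2 + 3·7 + 1; = 5765999; G_5 = 5765999−1 = 5765998
step 5: 5765998 = 7^(7 + 1) + 3·7^3 + 3·7^2 + 3·7; sub 8 for 7: 8^(8 + 1) + 3·8^3 + 3·8^2 + 3·8; = 134219480; G_6 = 134219480−1 = 134219479
step 6: 134219479 = 8^(8 + 1) + 3·8^3 + 3·8^2 + 2·8 + 7; sub 9 for 8: 9^(9 + 1) + 3·9^3 + 3·9^2 + 2·9 + 7; = 3486786856; G_7 = 3486786856−1 = 3486786855
step 7: 3486786855 = 9^(9 + 1) + 3·9^3 + 3·9^2 + 2·9 + 6; sub 10 for 9: 10^(10 + 1) + 3·10^3 + 3·10^2 + 2·10 + 6; = 100000003326; G_8 = 100000003326−1 = 100000003325
step 8: 100000003325 = 10^(10 + 1) + 3·10^3 + 3·10^2 + 2·10 + 5; sub 11 for 10: 11^(11 + 1) + 3·11^3 + 3·11^2 + 2·11 + 5; = 3138428381104; G_9 = 3138428381104−1 = 3138428381103

3138428381104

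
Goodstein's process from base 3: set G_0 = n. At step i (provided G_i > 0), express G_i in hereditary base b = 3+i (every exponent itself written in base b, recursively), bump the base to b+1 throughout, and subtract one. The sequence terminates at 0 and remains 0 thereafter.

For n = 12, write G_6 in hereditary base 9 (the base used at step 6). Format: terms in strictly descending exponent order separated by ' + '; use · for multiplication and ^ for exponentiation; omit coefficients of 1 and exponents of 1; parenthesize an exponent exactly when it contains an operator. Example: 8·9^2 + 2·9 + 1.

7·9 + 6

i=0: 12 = 3^2 + 3 (b=3); 3→4: 4^2 + 4 = 20; 20−1 = 19
i=1: 19 = 4^2 + 3 (b=4); 4→5: 5^2 + 3 = 28; 28−1 = 27
i=2: 27 = 5^2 + 2 (b=5); 5→6: 6^2 + 2 = 38; 38−1 = 37
i=3: 37 = 6^2 + 1 (b=6); 6→7: 7^2 + 1 = 50; 50−1 = 49
i=4: 49 = 7^2 (b=7); 7→8: 8^2 = 64; 64−1 = 63
i=5: 63 = 7·8 + 7 (b=8); 8→9: 7·9 + 7 = 70; 70−1 = 69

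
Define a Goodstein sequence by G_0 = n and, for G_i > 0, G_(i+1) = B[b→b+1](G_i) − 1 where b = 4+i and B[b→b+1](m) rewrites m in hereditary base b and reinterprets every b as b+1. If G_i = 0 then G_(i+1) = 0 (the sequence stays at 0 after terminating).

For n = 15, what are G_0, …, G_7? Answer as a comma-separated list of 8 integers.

15, 17, 19, 21, 23, 24, 25, 26

15 —HB4→ 3·4 + 3 —bump→ 3·5 + 3 = 18 —(−1)→ 17
17 —HB5→ 3·5 + 2 —bump→ 3·6 + 2 = 20 —(−1)→ 19
19 —HB6→ 3·6 + 1 —bump→ 3·7 + 1 = 22 —(−1)→ 21
21 —HB7→ 3·7 —bump→ 3·8 = 24 —(−1)→ 23
23 —HB8→ 2·8 + 7 —bump→ 2·9 + 7 = 25 —(−1)→ 24
24 —HB9→ 2·9 + 6 —bump→ 2·10 + 6 = 26 —(−1)→ 25
25 —HB10→ 2·10 + 5 —bump→ 2·11 + 5 = 27 —(−1)→ 26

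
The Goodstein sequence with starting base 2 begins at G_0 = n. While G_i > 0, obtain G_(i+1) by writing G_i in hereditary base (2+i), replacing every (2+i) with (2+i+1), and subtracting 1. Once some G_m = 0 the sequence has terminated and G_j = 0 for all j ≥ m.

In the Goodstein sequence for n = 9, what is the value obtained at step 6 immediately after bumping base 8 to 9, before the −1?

base 2: 9 = 2^(2 + 1) + 1; at 3: 3^(3 + 1) + 1 = 82; next = 81
base 3: 81 = 3^(3 + 1); at 4: 4^(4 + 1) = 1024; next = 1023
base 4: 1023 = 3·4^4 + 3·4^3 + 3·4^2 + 3·4 + 3; at 5: 3·5^5 + 3·5^3 + 3·5^2 + 3·5 + 3 = 9843; next = 9842
base 5: 9842 = 3·5^5 + 3·5^3 + 3·5^2 + 3·5 + 2; at 6: 3·6^6 + 3·6^3 + 3·6^2 + 3·6 + 2 = 140744; next = 140743
base 6: 140743 = 3·6^6 + 3·6^3 + 3·6^2 + 3·6 + 1; at 7: 3·7^7 + 3·7^3 + 3·7^2 + 3·7 + 1 = 2471827; next = 2471826
base 7: 2471826 = 3·7^7 + 3·7^3 + 3·7^2 + 3·7; at 8: 3·8^8 + 3·8^3 + 3·8^2 + 3·8 = 50333400; next = 50333399
base 8: 50333399 = 3·8^8 + 3·8^3 + 3·8^2 + 2·8 + 7; at 9: 3·9^9 + 3·9^3 + 3·9^2 + 2·9 + 7 = 1162263922; next = 1162263921

1162263922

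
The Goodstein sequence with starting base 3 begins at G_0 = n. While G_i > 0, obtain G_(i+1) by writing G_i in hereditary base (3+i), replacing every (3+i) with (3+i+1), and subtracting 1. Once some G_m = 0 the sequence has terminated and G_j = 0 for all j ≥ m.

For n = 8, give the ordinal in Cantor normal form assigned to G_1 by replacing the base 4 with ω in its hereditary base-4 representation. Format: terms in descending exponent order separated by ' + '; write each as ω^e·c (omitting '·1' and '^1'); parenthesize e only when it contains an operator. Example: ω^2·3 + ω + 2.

step 0: 8 = 2·3 + 2; sub 4 for 3: 2·4 + 2; = 10; G_1 = 10−1 = 9
step 1: 9 = 2·4 + 1; sub 5 for 4: 2·5 + 1; = 11; G_2 = 11−1 = 10

ω·2 + 1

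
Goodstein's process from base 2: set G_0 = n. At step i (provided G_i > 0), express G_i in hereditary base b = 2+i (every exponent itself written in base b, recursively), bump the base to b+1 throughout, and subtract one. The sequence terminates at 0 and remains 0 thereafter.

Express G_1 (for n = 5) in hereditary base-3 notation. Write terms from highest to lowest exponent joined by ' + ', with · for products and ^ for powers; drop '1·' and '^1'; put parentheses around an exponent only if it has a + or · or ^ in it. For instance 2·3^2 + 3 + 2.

3^3

5 —HB2→ 2^2 + 1 —bump→ 3^3 + 1 = 28 —(−1)→ 27
27 —HB3→ 3^3 —bump→ 4^4 = 256 —(−1)→ 255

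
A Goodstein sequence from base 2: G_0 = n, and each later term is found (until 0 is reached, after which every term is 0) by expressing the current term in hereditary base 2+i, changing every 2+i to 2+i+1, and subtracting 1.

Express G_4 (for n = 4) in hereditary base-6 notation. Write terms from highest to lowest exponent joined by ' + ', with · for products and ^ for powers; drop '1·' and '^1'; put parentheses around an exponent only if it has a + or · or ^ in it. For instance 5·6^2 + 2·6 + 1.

[0] 4 ≡ 2^2 (base 2). Lift 3: 27. −1: 26.
[1] 26 ≡ 2·3^2 + 2·3 + 2 (base 3). Lift 4: 42. −1: 41.
[2] 41 ≡ 2·4^2 + 2·4 + 1 (base 4). Lift 5: 61. −1: 60.
[3] 60 ≡ 2·5^2 + 2·5 (base 5). Lift 6: 84. −1: 83.
[4] 83 ≡ 2·6^2 + 6 + 5 (base 6). Lift 7: 110. −1: 109.

2·6^2 + 6 + 5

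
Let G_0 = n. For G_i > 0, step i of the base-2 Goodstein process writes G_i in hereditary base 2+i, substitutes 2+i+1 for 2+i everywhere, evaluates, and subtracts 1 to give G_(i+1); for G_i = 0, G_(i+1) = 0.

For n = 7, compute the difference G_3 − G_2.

G_0=7  [base 2] 2^2 + 2 + 1  →[2↦3]→  3^3 + 3 + 1 = 31  −1 ⇒ G_1=30
G_1=30  [base 3] 3^3 + 3  →[3↦4]→  4^4 + 4 = 260  −1 ⇒ G_2=259
G_2=259  [base 4] 4^4 + 3  →[4↦5]→  5^5 + 3 = 3128  −1 ⇒ G_3=3127

2868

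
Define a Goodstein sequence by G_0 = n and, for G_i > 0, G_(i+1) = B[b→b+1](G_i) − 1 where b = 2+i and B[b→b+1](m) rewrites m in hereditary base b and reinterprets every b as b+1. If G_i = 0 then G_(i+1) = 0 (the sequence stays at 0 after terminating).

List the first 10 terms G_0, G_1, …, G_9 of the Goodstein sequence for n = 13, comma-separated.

(0) 13|_2 = 2^(2 + 1) + 2^2 + 1 ↦ 3^(3 + 1) + 3^3 + 1|_3 = 109 ⇒ 108
(1) 108|_3 = 3^(3 + 1) + 3^3 ↦ 4^(4 + 1) + 4^4|_4 = 1280 ⇒ 1279
(2) 1279|_4 = 4^(4 + 1) + 3·4^3 + 3·4^2 + 3·4 + 3 ↦ 5^(5 + 1) + 3·5^3 + 3·5^2 + 3·5 + 3|_5 = 16093 ⇒ 16092
(3) 16092|_5 = 5^(5 + 1) + 3·5^3 + 3·5^2 + 3·5 + 2 ↦ 6^(6 + 1) + 3·6^3 + 3·6^2 + 3·6 + 2|_6 = 280712 ⇒ 280711
(4) 280711|_6 = 6^(6 + 1) + 3·6^3 + 3·6^2 + 3·6 + 1 ↦ 7^(7 + 1) + 3·7^3 + 3·7^2 + 3·7 + 1|_7 = 5765999 ⇒ 5765998
(5) 5765998|_7 = 7^(7 + 1) + 3·7^3 + 3·7^2 + 3·7 ↦ 8^(8 + 1) + 3·8^3 + 3·8^2 + 3·8|_8 = 134219480 ⇒ 134219479
(6) 134219479|_8 = 8^(8 + 1) + 3·8^3 + 3·8^2 + 2·8 + 7 ↦ 9^(9 + 1) + 3·9^3 + 3·9^2 + 2·9 + 7|_9 = 3486786856 ⇒ 3486786855
(7) 3486786855|_9 = 9^(9 + 1) + 3·9^3 + 3·9^2 + 2·9 + 6 ↦ 10^(10 + 1) + 3·10^3 + 3·10^2 + 2·10 + 6|_10 = 100000003326 ⇒ 100000003325
(8) 100000003325|_10 = 10^(10 + 1) + 3·10^3 + 3·10^2 + 2·10 + 5 ↦ 11^(11 + 1) + 3·11^3 + 3·11^2 + 2·11 + 5|_11 = 3138428381104 ⇒ 3138428381103

13, 108, 1279, 16092, 280711, 5765998, 134219479, 3486786855, 100000003325, 3138428381103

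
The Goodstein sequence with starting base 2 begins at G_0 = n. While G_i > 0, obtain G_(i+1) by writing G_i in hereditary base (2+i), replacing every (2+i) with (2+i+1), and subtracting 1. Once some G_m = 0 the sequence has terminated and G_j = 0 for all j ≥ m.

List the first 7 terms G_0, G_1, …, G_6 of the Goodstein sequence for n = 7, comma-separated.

i=0: 7 = 2^2 + 2 + 1 (b=2); 2→3: 3^3 + 3 + 1 = 31; 31−1 = 30
i=1: 30 = 3^3 + 3 (b=3); 3→4: 4^4 + 4 = 260; 260−1 = 259
i=2: 259 = 4^4 + 3 (b=4); 4→5: 5^5 + 3 = 3128; 3128−1 = 3127
i=3: 3127 = 5^5 + 2 (b=5); 5→6: 6^6 + 2 = 46658; 46658−1 = 46657
i=4: 46657 = 6^6 + 1 (b=6); 6→7: 7^7 + 1 = 823544; 823544−1 = 823543
i=5: 823543 = 7^7 (b=7); 7→8: 8^8 = 16777216; 16777216−1 = 16777215

7, 30, 259, 3127, 46657, 823543, 16777215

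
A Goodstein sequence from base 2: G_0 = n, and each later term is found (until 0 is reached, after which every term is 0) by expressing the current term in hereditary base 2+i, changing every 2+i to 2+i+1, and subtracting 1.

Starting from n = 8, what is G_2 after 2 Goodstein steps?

G_0=8  [base 2] 2^(2 + 1)  →[2↦3]→  3^(3 + 1) = 81  −1 ⇒ G_1=80
G_1=80  [base 3] 2·3^3 + 2·3^2 + 2·3 + 2  →[3↦4]→  2·4^4 + 2·4^2 + 2·4 + 2 = 554  −1 ⇒ G_2=553
G_2=553  [base 4] 2·4^4 + 2·4^2 + 2·4 + 1  →[4↦5]→  2·5^5 + 2·5^2 + 2·5 + 1 = 6311  −1 ⇒ G_3=6310

553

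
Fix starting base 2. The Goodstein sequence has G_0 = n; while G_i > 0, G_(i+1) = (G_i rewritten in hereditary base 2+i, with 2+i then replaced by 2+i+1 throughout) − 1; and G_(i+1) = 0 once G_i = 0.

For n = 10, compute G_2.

1025

G_0 = 10. HB_2(10) = 2^(2 + 1) + 2. Bump = 84. G_1 = 83.
G_1 = 83. HB_3(83) = 3^(3 + 1) + 2. Bump = 1026. G_2 = 1025.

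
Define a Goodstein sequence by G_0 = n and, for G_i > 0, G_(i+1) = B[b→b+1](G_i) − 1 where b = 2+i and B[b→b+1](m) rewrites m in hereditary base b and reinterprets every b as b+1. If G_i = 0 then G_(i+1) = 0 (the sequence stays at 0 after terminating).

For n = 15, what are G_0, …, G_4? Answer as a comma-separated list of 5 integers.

15, 111, 1283, 18752, 326593

G_0=15  [base 2] 2^(2 + 1) + 2^2 + 2 + 1  →[2↦3]→  3^(3 + 1) + 3^3 + 3 + 1 = 112  −1 ⇒ G_1=111
G_1=111  [base 3] 3^(3 + 1) + 3^3 + 3  →[3↦4]→  4^(4 + 1) + 4^4 + 4 = 1284  −1 ⇒ G_2=1283
G_2=1283  [base 4] 4^(4 + 1) + 4^4 + 3  →[4↦5]→  5^(5 + 1) + 5^5 + 3 = 18753  −1 ⇒ G_3=18752
G_3=18752  [base 5] 5^(5 + 1) + 5^5 + 2  →[5↦6]→  6^(6 + 1) + 6^6 + 2 = 326594  −1 ⇒ G_4=326593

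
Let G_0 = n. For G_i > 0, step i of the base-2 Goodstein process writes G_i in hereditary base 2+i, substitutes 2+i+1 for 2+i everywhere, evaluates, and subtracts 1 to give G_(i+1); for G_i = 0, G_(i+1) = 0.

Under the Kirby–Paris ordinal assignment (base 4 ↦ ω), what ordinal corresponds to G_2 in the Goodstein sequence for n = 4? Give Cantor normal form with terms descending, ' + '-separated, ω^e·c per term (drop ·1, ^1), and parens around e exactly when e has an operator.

ω^2·2 + ω·2 + 1

base 2: 4 = 2^2; at 3: 3^3 = 27; next = 26
base 3: 26 = 2·3^2 + 2·3 + 2; at 4: 2·4^2 + 2·4 + 2 = 42; next = 41
base 4: 41 = 2·4^2 + 2·4 + 1; at 5: 2·5^2 + 2·5 + 1 = 61; next = 60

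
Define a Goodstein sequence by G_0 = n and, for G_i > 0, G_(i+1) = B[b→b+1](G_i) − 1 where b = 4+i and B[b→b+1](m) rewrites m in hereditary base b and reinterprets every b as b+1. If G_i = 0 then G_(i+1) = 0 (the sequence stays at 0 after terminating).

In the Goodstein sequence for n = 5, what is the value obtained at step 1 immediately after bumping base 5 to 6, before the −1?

5 —HB4→ 4 + 1 —bump→ 5 + 1 = 6 —(−1)→ 5
5 —HB5→ 5 —bump→ 6 = 6 —(−1)→ 5

6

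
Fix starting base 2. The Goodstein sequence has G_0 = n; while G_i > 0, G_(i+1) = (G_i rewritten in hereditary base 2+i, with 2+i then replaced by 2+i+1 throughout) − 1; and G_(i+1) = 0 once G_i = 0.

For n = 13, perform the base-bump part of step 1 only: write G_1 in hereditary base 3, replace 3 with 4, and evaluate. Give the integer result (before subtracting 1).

(0) 13|_2 = 2^(2 + 1) + 2^2 + 1 ↦ 3^(3 + 1) + 3^3 + 1|_3 = 109 ⇒ 108
(1) 108|_3 = 3^(3 + 1) + 3^3 ↦ 4^(4 + 1) + 4^4|_4 = 1280 ⇒ 1279

1280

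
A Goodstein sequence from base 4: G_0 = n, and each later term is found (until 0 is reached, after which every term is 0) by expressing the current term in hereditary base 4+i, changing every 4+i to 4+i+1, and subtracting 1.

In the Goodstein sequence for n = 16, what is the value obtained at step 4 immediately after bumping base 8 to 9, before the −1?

(0) 16|_4 = 4^2 ↦ 5^2|_5 = 25 ⇒ 24
(1) 24|_5 = 4·5 + 4 ↦ 4·6 + 4|_6 = 28 ⇒ 27
(2) 27|_6 = 4·6 + 3 ↦ 4·7 + 3|_7 = 31 ⇒ 30
(3) 30|_7 = 4·7 + 2 ↦ 4·8 + 2|_8 = 34 ⇒ 33
(4) 33|_8 = 4·8 + 1 ↦ 4·9 + 1|_9 = 37 ⇒ 36

37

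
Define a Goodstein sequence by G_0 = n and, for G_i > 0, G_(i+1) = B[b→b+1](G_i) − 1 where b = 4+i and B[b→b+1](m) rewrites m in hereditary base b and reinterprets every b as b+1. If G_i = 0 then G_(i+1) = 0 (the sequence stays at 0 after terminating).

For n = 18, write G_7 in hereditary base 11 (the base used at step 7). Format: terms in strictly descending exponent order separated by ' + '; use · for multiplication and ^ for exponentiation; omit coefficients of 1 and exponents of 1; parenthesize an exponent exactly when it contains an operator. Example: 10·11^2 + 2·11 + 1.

6·11 + 2

base 4: 18 = 4^2 + 2; at 5: 5^2 + 2 = 27; next = 26
base 5: 26 = 5^2 + 1; at 6: 6^2 + 1 = 37; next = 36
base 6: 36 = 6^2; at 7: 7^2 = 49; next = 48
base 7: 48 = 6·7 + 6; at 8: 6·8 + 6 = 54; next = 53
base 8: 53 = 6·8 + 5; at 9: 6·9 + 5 = 59; next = 58
base 9: 58 = 6·9 + 4; at 10: 6·10 + 4 = 64; next = 63
base 10: 63 = 6·10 + 3; at 11: 6·11 + 3 = 69; next = 68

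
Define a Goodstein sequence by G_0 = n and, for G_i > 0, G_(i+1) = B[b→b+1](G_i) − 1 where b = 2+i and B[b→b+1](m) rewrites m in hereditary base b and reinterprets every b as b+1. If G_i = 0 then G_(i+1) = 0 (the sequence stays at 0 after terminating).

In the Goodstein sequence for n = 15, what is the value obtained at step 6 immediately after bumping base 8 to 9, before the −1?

3524450281

15 —HB2→ 2^(2 + 1) + 2^2 + 2 + 1 —bump→ 3^(3 + 1) + 3^3 + 3 + 1 = 112 —(−1)→ 111
111 —HB3→ 3^(3 + 1) + 3^3 + 3 —bump→ 4^(4 + 1) + 4^4 + 4 = 1284 —(−1)→ 1283
1283 —HB4→ 4^(4 + 1) + 4^4 + 3 —bump→ 5^(5 + 1) + 5^5 + 3 = 18753 —(−1)→ 18752
18752 —HB5→ 5^(5 + 1) + 5^5 + 2 —bump→ 6^(6 + 1) + 6^6 + 2 = 326594 —(−1)→ 326593
326593 —HB6→ 6^(6 + 1) + 6^6 + 1 —bump→ 7^(7 + 1) + 7^7 + 1 = 6588345 —(−1)→ 6588344
6588344 —HB7→ 7^(7 + 1) + 7^7 —bump→ 8^(8 + 1) + 8^8 = 150994944 —(−1)→ 150994943
150994943 —HB8→ 8^(8 + 1) + 7·8^7 + 7·8^6 + 7·8^5 + 7·8^4 + 7·8^3 + 7·8^2 + 7·8 + 7 —bump→ 9^(9 + 1) + 7·9^7 + 7·9^6 + 7·9^5 + 7·9^4 + 7·9^3 + 7·9^2 + 7·9 + 7 = 3524450281 —(−1)→ 3524450280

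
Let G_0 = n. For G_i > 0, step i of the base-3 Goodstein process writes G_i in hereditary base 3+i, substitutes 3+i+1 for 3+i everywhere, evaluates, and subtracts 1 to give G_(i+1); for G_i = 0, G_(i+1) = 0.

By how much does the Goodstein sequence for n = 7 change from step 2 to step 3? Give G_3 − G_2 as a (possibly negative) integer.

G_0 = 7. HB_3(7) = 2·3 + 1. Bump = 9. G_1 = 8.
G_1 = 8. HB_4(8) = 2·4. Bump = 10. G_2 = 9.
G_2 = 9. HB_5(9) = 5 + 4. Bump = 10. G_3 = 9.

0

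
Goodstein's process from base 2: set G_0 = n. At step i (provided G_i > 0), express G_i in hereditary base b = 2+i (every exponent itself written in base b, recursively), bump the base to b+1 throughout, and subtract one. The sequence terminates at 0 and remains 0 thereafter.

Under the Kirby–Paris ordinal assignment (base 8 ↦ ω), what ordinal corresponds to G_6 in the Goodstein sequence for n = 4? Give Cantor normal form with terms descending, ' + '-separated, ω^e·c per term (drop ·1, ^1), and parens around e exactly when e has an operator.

ω^2·2 + ω + 3

step 0: 4 = 2^2; sub 3 for 2: 3^3; = 27; G_1 = 27−1 = 26
step 1: 26 = 2·3^2 + 2·3 + 2; sub 4 for 3: 2·4^2 + 2·4 + 2; = 42; G_2 = 42−1 = 41
step 2: 41 = 2·4^2 + 2·4 + 1; sub 5 for 4: 2·5^2 + 2·5 + 1; = 61; G_3 = 61−1 = 60
step 3: 60 = 2·5^2 + 2·5; sub 6 for 5: 2·6^2 + 2·6; = 84; G_4 = 84−1 = 83
step 4: 83 = 2·6^2 + 6 + 5; sub 7 for 6: 2·7^2 + 7 + 5; = 110; G_5 = 110−1 = 109
step 5: 109 = 2·7^2 + 7 + 4; sub 8 for 7: 2·8^2 + 8 + 4; = 140; G_6 = 140−1 = 139
step 6: 139 = 2·8^2 + 8 + 3; sub 9 for 8: 2·9^2 + 9 + 3; = 174; G_7 = 174−1 = 173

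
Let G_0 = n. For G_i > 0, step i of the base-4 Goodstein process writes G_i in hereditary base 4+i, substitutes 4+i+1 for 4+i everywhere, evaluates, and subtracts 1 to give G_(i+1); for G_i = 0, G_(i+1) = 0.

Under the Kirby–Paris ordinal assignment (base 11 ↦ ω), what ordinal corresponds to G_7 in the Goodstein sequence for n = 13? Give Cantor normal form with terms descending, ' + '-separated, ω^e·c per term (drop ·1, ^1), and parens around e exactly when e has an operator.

ω·2

(0) 13|_4 = 3·4 + 1 ↦ 3·5 + 1|_5 = 16 ⇒ 15
(1) 15|_5 = 3·5 ↦ 3·6|_6 = 18 ⇒ 17
(2) 17|_6 = 2·6 + 5 ↦ 2·7 + 5|_7 = 19 ⇒ 18
(3) 18|_7 = 2·7 + 4 ↦ 2·8 + 4|_8 = 20 ⇒ 19
(4) 19|_8 = 2·8 + 3 ↦ 2·9 + 3|_9 = 21 ⇒ 20
(5) 20|_9 = 2·9 + 2 ↦ 2·10 + 2|_10 = 22 ⇒ 21
(6) 21|_10 = 2·10 + 1 ↦ 2·11 + 1|_11 = 23 ⇒ 22
(7) 22|_11 = 2·11 ↦ 2·12|_12 = 24 ⇒ 23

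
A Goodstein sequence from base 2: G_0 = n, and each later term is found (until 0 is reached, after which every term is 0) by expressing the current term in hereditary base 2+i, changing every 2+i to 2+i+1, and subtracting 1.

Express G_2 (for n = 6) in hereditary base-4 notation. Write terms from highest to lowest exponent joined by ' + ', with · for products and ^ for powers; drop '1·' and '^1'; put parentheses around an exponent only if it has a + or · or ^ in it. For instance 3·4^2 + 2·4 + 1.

6 —HB2→ 2^2 + 2 —bump→ 3^3 + 3 = 30 —(−1)→ 29
29 —HB3→ 3^3 + 2 —bump→ 4^4 + 2 = 258 —(−1)→ 257
257 —HB4→ 4^4 + 1 —bump→ 5^5 + 1 = 3126 —(−1)→ 3125

4^4 + 1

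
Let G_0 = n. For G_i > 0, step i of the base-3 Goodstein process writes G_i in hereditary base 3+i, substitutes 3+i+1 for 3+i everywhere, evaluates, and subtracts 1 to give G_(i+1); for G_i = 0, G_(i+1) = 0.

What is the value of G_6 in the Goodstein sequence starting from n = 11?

11 —HB3→ 3^2 + 2 —bump→ 4^2 + 2 = 18 —(−1)→ 17
17 —HB4→ 4^2 + 1 —bump→ 5^2 + 1 = 26 —(−1)→ 25
25 —HB5→ 5^2 —bump→ 6^2 = 36 —(−1)→ 35
35 —HB6→ 5·6 + 5 —bump→ 5·7 + 5 = 40 —(−1)→ 39
39 —HB7→ 5·7 + 4 —bump→ 5·8 + 4 = 44 —(−1)→ 43
43 —HB8→ 5·8 + 3 —bump→ 5·9 + 3 = 48 —(−1)→ 47

47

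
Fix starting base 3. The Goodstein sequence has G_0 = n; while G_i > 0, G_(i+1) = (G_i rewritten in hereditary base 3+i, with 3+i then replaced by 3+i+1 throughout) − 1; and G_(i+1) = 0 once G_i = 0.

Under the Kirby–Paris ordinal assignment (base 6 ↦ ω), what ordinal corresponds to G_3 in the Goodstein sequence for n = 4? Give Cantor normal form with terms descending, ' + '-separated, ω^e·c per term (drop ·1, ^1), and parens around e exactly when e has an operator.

3

step 0: 4 = 3 + 1; sub 4 for 3: 4 + 1; = 5; G_1 = 5−1 = 4
step 1: 4 = 4; sub 5 for 4: 5; = 5; G_2 = 5−1 = 4
step 2: 4 = 4; sub 6 for 5: 4; = 4; G_3 = 4−1 = 3
step 3: 3 = 3; sub 7 for 6: 3; = 3; G_4 = 3−1 = 2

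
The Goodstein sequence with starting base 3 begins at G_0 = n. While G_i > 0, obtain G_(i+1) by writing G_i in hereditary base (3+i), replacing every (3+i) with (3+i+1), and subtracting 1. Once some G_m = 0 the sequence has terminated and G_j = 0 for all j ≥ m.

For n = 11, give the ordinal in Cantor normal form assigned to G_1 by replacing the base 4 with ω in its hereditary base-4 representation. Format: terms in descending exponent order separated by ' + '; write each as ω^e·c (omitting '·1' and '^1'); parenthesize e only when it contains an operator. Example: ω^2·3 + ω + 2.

ω^2 + 1

11 —HB3→ 3^2 + 2 —bump→ 4^2 + 2 = 18 —(−1)→ 17
17 —HB4→ 4^2 + 1 —bump→ 5^2 + 1 = 26 —(−1)→ 25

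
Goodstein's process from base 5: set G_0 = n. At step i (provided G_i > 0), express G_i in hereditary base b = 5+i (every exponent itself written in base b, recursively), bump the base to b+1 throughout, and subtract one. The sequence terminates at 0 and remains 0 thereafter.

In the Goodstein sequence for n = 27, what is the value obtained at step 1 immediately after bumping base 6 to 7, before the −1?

27 —HB5→ 5^2 + 2 —bump→ 6^2 + 2 = 38 —(−1)→ 37
37 —HB6→ 6^2 + 1 —bump→ 7^2 + 1 = 50 —(−1)→ 49

50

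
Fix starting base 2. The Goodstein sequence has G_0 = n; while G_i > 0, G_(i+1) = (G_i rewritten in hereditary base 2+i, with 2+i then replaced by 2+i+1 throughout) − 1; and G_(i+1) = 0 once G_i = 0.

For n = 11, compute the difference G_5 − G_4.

5484864

(0) 11|_2 = 2^(2 + 1) + 2 + 1 ↦ 3^(3 + 1) + 3 + 1|_3 = 85 ⇒ 84
(1) 84|_3 = 3^(3 + 1) + 3 ↦ 4^(4 + 1) + 4|_4 = 1028 ⇒ 1027
(2) 1027|_4 = 4^(4 + 1) + 3 ↦ 5^(5 + 1) + 3|_5 = 15628 ⇒ 15627
(3) 15627|_5 = 5^(5 + 1) + 2 ↦ 6^(6 + 1) + 2|_6 = 279938 ⇒ 279937
(4) 279937|_6 = 6^(6 + 1) + 1 ↦ 7^(7 + 1) + 1|_7 = 5764802 ⇒ 5764801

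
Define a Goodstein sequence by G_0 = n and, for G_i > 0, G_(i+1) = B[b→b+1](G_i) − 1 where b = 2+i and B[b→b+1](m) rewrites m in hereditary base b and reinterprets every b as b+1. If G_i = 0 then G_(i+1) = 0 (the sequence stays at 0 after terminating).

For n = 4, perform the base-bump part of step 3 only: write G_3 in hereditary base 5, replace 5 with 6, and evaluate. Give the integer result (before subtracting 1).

84

base 2: 4 = 2^2; at 3: 3^3 = 27; next = 26
base 3: 26 = 2·3^2 + 2·3 + 2; at 4: 2·4^2 + 2·4 + 2 = 42; next = 41
base 4: 41 = 2·4^2 + 2·4 + 1; at 5: 2·5^2 + 2·5 + 1 = 61; next = 60
base 5: 60 = 2·5^2 + 2·5; at 6: 2·6^2 + 2·6 = 84; next = 83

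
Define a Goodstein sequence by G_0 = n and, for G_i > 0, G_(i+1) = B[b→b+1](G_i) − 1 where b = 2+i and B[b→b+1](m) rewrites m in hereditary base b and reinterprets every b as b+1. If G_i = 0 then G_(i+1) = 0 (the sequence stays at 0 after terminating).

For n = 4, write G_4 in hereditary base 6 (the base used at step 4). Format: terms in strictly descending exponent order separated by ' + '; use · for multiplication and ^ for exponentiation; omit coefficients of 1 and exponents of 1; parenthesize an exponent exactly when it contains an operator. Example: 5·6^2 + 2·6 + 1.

2·6^2 + 6 + 5

(0) 4|_2 = 2^2 ↦ 3^3|_3 = 27 ⇒ 26
(1) 26|_3 = 2·3^2 + 2·3 + 2 ↦ 2·4^2 + 2·4 + 2|_4 = 42 ⇒ 41
(2) 41|_4 = 2·4^2 + 2·4 + 1 ↦ 2·5^2 + 2·5 + 1|_5 = 61 ⇒ 60
(3) 60|_5 = 2·5^2 + 2·5 ↦ 2·6^2 + 2·6|_6 = 84 ⇒ 83
(4) 83|_6 = 2·6^2 + 6 + 5 ↦ 2·7^2 + 7 + 5|_7 = 110 ⇒ 109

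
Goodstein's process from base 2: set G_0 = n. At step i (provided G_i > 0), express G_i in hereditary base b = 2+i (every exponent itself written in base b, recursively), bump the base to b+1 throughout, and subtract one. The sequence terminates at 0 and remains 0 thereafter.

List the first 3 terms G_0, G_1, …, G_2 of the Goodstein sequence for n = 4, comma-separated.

4, 26, 41

4 —HB2→ 2^2 —bump→ 3^3 = 27 —(−1)→ 26
26 —HB3→ 2·3^2 + 2·3 + 2 —bump→ 2·4^2 + 2·4 + 2 = 42 —(−1)→ 41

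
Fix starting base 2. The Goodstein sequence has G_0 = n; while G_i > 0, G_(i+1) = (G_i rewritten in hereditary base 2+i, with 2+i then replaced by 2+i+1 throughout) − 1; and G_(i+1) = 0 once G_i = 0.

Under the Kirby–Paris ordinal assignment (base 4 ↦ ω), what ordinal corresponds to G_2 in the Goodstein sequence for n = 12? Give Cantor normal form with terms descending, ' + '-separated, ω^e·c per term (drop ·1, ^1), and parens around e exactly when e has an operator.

ω^(ω + 1) + ω^2·2 + ω·2 + 1

base 2: 12 = 2^(2 + 1) + 2^2; at 3: 3^(3 + 1) + 3^3 = 108; next = 107
base 3: 107 = 3^(3 + 1) + 2·3^2 + 2·3 + 2; at 4: 4^(4 + 1) + 2·4^2 + 2·4 + 2 = 1066; next = 1065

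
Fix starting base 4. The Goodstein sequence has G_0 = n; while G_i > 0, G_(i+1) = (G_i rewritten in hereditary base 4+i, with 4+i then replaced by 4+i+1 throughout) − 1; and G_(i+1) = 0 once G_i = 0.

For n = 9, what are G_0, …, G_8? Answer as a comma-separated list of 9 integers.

step 0: 9 = 2·4 + 1; sub 5 for 4: 2·5 + 1; = 11; G_1 = 11−1 = 10
step 1: 10 = 2·5; sub 6 for 5: 2·6; = 12; G_2 = 12−1 = 11
step 2: 11 = 6 + 5; sub 7 for 6: 7 + 5; = 12; G_3 = 12−1 = 11
step 3: 11 = 7 + 4; sub 8 for 7: 8 + 4; = 12; G_4 = 12−1 = 11
step 4: 11 = 8 + 3; sub 9 for 8: 9 + 3; = 12; G_5 = 12−1 = 11
step 5: 11 = 9 + 2; sub 10 for 9: 10 + 2; = 12; G_6 = 12−1 = 11
step 6: 11 = 10 + 1; sub 11 for 10: 11 + 1; = 12; G_7 = 12−1 = 11
step 7: 11 = 11; sub 12 for 11: 12; = 12; G_8 = 12−1 = 11

9, 10, 11, 11, 11, 11, 11, 11, 11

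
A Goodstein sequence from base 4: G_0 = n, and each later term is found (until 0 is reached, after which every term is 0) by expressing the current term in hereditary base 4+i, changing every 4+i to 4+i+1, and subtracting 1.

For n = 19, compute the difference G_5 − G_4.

6

19 —HB4→ 4^2 + 3 —bump→ 5^2 + 3 = 28 —(−1)→ 27
27 —HB5→ 5^2 + 2 —bump→ 6^2 + 2 = 38 —(−1)→ 37
37 —HB6→ 6^2 + 1 —bump→ 7^2 + 1 = 50 —(−1)→ 49
49 —HB7→ 7^2 —bump→ 8^2 = 64 —(−1)→ 63
63 —HB8→ 7·8 + 7 —bump→ 7·9 + 7 = 70 —(−1)→ 69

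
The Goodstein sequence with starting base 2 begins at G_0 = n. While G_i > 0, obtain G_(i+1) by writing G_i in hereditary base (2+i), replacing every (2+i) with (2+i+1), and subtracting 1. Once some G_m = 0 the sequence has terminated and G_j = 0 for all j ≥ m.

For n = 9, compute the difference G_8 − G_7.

28837739404

i=0: 9 = 2^(2 + 1) + 1 (b=2); 2→3: 3^(3 + 1) + 1 = 82; 82−1 = 81
i=1: 81 = 3^(3 + 1) (b=3); 3→4: 4^(4 + 1) = 1024; 1024−1 = 1023
i=2: 1023 = 3·4^4 + 3·4^3 + 3·4^2 + 3·4 + 3 (b=4); 4→5: 3·5^5 + 3·5^3 + 3·5^2 + 3·5 + 3 = 9843; 9843−1 = 9842
i=3: 9842 = 3·5^5 + 3·5^3 + 3·5^2 + 3·5 + 2 (b=5); 5→6: 3·6^6 + 3·6^3 + 3·6^2 + 3·6 + 2 = 140744; 140744−1 = 140743
i=4: 140743 = 3·6^6 + 3·6^3 + 3·6^2 + 3·6 + 1 (b=6); 6→7: 3·7^7 + 3·7^3 + 3·7^2 + 3·7 + 1 = 2471827; 2471827−1 = 2471826
i=5: 2471826 = 3·7^7 + 3·7^3 + 3·7^2 + 3·7 (b=7); 7→8: 3·8^8 + 3·8^3 + 3·8^2 + 3·8 = 50333400; 50333400−1 = 50333399
i=6: 50333399 = 3·8^8 + 3·8^3 + 3·8^2 + 2·8 + 7 (b=8); 8→9: 3·9^9 + 3·9^3 + 3·9^2 + 2·9 + 7 = 1162263922; 1162263922−1 = 1162263921
i=7: 1162263921 = 3·9^9 + 3·9^3 + 3·9^2 + 2·9 + 6 (b=9); 9→10: 3·10^10 + 3·10^3 + 3·10^2 + 2·10 + 6 = 30000003326; 30000003326−1 = 30000003325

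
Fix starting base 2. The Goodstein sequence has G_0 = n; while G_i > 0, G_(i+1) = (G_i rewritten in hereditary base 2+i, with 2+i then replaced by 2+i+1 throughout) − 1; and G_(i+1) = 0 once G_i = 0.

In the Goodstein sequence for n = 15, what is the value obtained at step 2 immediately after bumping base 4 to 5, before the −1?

G_0=15  [base 2] 2^(2 + 1) + 2^2 + 2 + 1  →[2↦3]→  3^(3 + 1) + 3^3 + 3 + 1 = 112  −1 ⇒ G_1=111
G_1=111  [base 3] 3^(3 + 1) + 3^3 + 3  →[3↦4]→  4^(4 + 1) + 4^4 + 4 = 1284  −1 ⇒ G_2=1283
G_2=1283  [base 4] 4^(4 + 1) + 4^4 + 3  →[4↦5]→  5^(5 + 1) + 5^5 + 3 = 18753  −1 ⇒ G_3=18752

18753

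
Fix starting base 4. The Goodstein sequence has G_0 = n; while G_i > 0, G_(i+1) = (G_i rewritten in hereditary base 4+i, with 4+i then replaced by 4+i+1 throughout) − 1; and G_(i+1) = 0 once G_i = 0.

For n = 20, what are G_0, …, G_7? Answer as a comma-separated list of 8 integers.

i=0: 20 = 4^2 + 4 (b=4); 4→5: 5^2 + 5 = 30; 30−1 = 29
i=1: 29 = 5^2 + 4 (b=5); 5→6: 6^2 + 4 = 40; 40−1 = 39
i=2: 39 = 6^2 + 3 (b=6); 6→7: 7^2 + 3 = 52; 52−1 = 51
i=3: 51 = 7^2 + 2 (b=7); 7→8: 8^2 + 2 = 66; 66−1 = 65
i=4: 65 = 8^2 + 1 (b=8); 8→9: 9^2 + 1 = 82; 82−1 = 81
i=5: 81 = 9^2 (b=9); 9→10: 10^2 = 100; 100−1 = 99
i=6: 99 = 9·10 + 9 (b=10); 10→11: 9·11 + 9 = 108; 108−1 = 107

20, 29, 39, 51, 65, 81, 99, 107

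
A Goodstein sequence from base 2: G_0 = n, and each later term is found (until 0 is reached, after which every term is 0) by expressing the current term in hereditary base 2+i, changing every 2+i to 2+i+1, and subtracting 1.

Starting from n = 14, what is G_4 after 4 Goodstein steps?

326591

G_0 = 14. HB_2(14) = 2^(2 + 1) + 2^2 + 2. Bump = 111. G_1 = 110.
G_1 = 110. HB_3(110) = 3^(3 + 1) + 3^3 + 2. Bump = 1282. G_2 = 1281.
G_2 = 1281. HB_4(1281) = 4^(4 + 1) + 4^4 + 1. Bump = 18751. G_3 = 18750.
G_3 = 18750. HB_5(18750) = 5^(5 + 1) + 5^5. Bump = 326592. G_4 = 326591.
G_4 = 326591. HB_6(326591) = 6^(6 + 1) + 5·6^5 + 5·6^4 + 5·6^3 + 5·6^2 + 5·6 + 5. Bump = 5862841. G_5 = 5862840.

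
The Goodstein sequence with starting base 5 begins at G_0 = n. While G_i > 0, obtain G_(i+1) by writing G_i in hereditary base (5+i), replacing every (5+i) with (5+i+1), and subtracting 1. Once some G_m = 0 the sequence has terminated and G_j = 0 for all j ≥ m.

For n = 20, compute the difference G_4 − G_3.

2

G_0=20  [base 5] 4·5  →[5↦6]→  4·6 = 24  −1 ⇒ G_1=23
G_1=23  [base 6] 3·6 + 5  →[6↦7]→  3·7 + 5 = 26  −1 ⇒ G_2=25
G_2=25  [base 7] 3·7 + 4  →[7↦8]→  3·8 + 4 = 28  −1 ⇒ G_3=27
G_3=27  [base 8] 3·8 + 3  →[8↦9]→  3·9 + 3 = 30  −1 ⇒ G_4=29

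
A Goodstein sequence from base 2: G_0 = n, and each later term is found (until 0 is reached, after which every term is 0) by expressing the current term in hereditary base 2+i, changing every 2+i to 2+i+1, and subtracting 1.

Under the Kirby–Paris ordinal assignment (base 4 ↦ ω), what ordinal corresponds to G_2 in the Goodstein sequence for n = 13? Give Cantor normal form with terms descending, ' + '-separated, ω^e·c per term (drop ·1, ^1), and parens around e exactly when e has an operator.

step 0: 13 = 2^(2 + 1) + 2^2 + 1; sub 3 for 2: 3^(3 + 1) + 3^3 + 1; = 109; G_1 = 109−1 = 108
step 1: 108 = 3^(3 + 1) + 3^3; sub 4 for 3: 4^(4 + 1) + 4^4; = 1280; G_2 = 1280−1 = 1279

ω^(ω + 1) + ω^3·3 + ω^2·3 + ω·3 + 3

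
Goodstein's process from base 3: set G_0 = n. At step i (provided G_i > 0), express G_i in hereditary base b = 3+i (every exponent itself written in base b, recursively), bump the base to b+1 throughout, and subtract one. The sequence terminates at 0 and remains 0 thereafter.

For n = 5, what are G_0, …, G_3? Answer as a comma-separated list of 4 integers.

5, 5, 5, 5

G_0=5  [base 3] 3 + 2  →[3↦4]→  4 + 2 = 6  −1 ⇒ G_1=5
G_1=5  [base 4] 4 + 1  →[4↦5]→  5 + 1 = 6  −1 ⇒ G_2=5
G_2=5  [base 5] 5  →[5↦6]→  6 = 6  −1 ⇒ G_3=5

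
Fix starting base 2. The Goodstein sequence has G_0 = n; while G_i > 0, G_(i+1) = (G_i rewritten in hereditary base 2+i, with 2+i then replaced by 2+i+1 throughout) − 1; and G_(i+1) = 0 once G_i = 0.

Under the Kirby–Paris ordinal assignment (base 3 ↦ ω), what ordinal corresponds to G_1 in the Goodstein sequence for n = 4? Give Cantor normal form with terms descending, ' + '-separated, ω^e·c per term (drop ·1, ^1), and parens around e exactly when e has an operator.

G_0=4  [base 2] 2^2  →[2↦3]→  3^3 = 27  −1 ⇒ G_1=26
G_1=26  [base 3] 2·3^2 + 2·3 + 2  →[3↦4]→  2·4^2 + 2·4 + 2 = 42  −1 ⇒ G_2=41

ω^2·2 + ω·2 + 2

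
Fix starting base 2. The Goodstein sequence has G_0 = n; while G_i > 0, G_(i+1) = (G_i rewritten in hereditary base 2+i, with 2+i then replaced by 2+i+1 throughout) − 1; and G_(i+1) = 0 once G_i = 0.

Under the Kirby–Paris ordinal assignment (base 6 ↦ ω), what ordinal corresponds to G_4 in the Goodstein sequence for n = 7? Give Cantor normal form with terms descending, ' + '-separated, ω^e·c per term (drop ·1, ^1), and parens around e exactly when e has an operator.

ω^ω + 1

base 2: 7 = 2^2 + 2 + 1; at 3: 3^3 + 3 + 1 = 31; next = 30
base 3: 30 = 3^3 + 3; at 4: 4^4 + 4 = 260; next = 259
base 4: 259 = 4^4 + 3; at 5: 5^5 + 3 = 3128; next = 3127
base 5: 3127 = 5^5 + 2; at 6: 6^6 + 2 = 46658; next = 46657
base 6: 46657 = 6^6 + 1; at 7: 7^7 + 1 = 823544; next = 823543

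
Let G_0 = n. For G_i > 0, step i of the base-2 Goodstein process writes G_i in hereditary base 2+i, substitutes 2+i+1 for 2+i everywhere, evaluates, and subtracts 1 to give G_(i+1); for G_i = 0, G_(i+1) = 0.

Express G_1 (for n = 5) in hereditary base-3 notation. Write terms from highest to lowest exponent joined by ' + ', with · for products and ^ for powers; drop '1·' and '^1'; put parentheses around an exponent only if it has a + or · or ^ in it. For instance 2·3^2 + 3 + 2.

3^3

base 2: 5 = 2^2 + 1; at 3: 3^3 + 1 = 28; next = 27
base 3: 27 = 3^3; at 4: 4^4 = 256; next = 255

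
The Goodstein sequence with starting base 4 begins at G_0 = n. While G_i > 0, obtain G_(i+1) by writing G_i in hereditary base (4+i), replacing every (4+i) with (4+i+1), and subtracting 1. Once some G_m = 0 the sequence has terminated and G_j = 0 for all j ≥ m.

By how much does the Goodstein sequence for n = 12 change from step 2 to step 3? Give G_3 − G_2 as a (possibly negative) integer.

base 4: 12 = 3·4; at 5: 3·5 = 15; next = 14
base 5: 14 = 2·5 + 4; at 6: 2·6 + 4 = 16; next = 15
base 6: 15 = 2·6 + 3; at 7: 2·7 + 3 = 17; next = 16

1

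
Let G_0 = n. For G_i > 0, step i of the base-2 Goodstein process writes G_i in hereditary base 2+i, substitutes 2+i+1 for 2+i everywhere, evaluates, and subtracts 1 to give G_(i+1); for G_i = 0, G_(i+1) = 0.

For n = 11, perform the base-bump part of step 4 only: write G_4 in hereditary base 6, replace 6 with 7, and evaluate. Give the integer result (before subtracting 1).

G_0=11  [base 2] 2^(2 + 1) + 2 + 1  →[2↦3]→  3^(3 + 1) + 3 + 1 = 85  −1 ⇒ G_1=84
G_1=84  [base 3] 3^(3 + 1) + 3  →[3↦4]→  4^(4 + 1) + 4 = 1028  −1 ⇒ G_2=1027
G_2=1027  [base 4] 4^(4 + 1) + 3  →[4↦5]→  5^(5 + 1) + 3 = 15628  −1 ⇒ G_3=15627
G_3=15627  [base 5] 5^(5 + 1) + 2  →[5↦6]→  6^(6 + 1) + 2 = 279938  −1 ⇒ G_4=279937
G_4=279937  [base 6] 6^(6 + 1) + 1  →[6↦7]→  7^(7 + 1) + 1 = 5764802  −1 ⇒ G_5=5764801

5764802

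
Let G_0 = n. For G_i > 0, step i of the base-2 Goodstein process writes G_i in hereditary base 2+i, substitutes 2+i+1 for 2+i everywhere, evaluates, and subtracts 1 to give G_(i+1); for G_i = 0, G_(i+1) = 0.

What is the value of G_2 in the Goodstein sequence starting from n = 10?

1025

i=0: 10 = 2^(2 + 1) + 2 (b=2); 2→3: 3^(3 + 1) + 3 = 84; 84−1 = 83
i=1: 83 = 3^(3 + 1) + 2 (b=3); 3→4: 4^(4 + 1) + 2 = 1026; 1026−1 = 1025
i=2: 1025 = 4^(4 + 1) + 1 (b=4); 4→5: 5^(5 + 1) + 1 = 15626; 15626−1 = 15625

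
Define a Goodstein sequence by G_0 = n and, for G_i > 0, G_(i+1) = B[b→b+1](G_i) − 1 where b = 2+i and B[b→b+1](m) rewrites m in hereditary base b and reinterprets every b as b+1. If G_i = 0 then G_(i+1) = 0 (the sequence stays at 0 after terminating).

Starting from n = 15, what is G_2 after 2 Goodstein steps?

1283

G_0=15  [base 2] 2^(2 + 1) + 2^2 + 2 + 1  →[2↦3]→  3^(3 + 1) + 3^3 + 3 + 1 = 112  −1 ⇒ G_1=111
G_1=111  [base 3] 3^(3 + 1) + 3^3 + 3  →[3↦4]→  4^(4 + 1) + 4^4 + 4 = 1284  −1 ⇒ G_2=1283
G_2=1283  [base 4] 4^(4 + 1) + 4^4 + 3  →[4↦5]→  5^(5 + 1) + 5^5 + 3 = 18753  −1 ⇒ G_3=18752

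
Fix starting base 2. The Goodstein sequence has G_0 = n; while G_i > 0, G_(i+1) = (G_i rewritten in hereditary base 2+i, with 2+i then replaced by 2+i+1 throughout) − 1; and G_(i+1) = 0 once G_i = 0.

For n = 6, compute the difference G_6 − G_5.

[0] 6 ≡ 2^2 + 2 (base 2). Lift 3: 30. −1: 29.
[1] 29 ≡ 3^3 + 2 (base 3). Lift 4: 258. −1: 257.
[2] 257 ≡ 4^4 + 1 (base 4). Lift 5: 3126. −1: 3125.
[3] 3125 ≡ 5^5 (base 5). Lift 6: 46656. −1: 46655.
[4] 46655 ≡ 5·6^5 + 5·6^4 + 5·6^3 + 5·6^2 + 5·6 + 5 (base 6). Lift 7: 98040. −1: 98039.
[5] 98039 ≡ 5·7^5 + 5·7^4 + 5·7^3 + 5·7^2 + 5·7 + 4 (base 7). Lift 8: 187244. −1: 187243.

89204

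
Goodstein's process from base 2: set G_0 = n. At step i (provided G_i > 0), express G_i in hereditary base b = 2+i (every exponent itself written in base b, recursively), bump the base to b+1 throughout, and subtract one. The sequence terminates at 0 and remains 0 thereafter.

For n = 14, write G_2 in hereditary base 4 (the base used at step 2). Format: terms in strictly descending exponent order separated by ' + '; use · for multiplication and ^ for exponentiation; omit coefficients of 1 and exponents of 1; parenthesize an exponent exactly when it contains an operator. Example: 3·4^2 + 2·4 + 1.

14 —HB2→ 2^(2 + 1) + 2^2 + 2 —bump→ 3^(3 + 1) + 3^3 + 3 = 111 —(−1)→ 110
110 —HB3→ 3^(3 + 1) + 3^3 + 2 —bump→ 4^(4 + 1) + 4^4 + 2 = 1282 —(−1)→ 1281
1281 —HB4→ 4^(4 + 1) + 4^4 + 1 —bump→ 5^(5 + 1) + 5^5 + 1 = 18751 —(−1)→ 18750

4^(4 + 1) + 4^4 + 1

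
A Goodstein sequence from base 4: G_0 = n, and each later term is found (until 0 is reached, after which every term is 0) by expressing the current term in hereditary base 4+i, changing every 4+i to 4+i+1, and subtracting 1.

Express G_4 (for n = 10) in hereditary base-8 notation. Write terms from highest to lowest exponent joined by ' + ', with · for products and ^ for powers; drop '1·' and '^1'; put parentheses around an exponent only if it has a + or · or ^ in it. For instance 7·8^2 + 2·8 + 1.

G_0=10  [base 4] 2·4 + 2  →[4↦5]→  2·5 + 2 = 12  −1 ⇒ G_1=11
G_1=11  [base 5] 2·5 + 1  →[5↦6]→  2·6 + 1 = 13  −1 ⇒ G_2=12
G_2=12  [base 6] 2·6  →[6↦7]→  2·7 = 14  −1 ⇒ G_3=13
G_3=13  [base 7] 7 + 6  →[7↦8]→  8 + 6 = 14  −1 ⇒ G_4=13

8 + 5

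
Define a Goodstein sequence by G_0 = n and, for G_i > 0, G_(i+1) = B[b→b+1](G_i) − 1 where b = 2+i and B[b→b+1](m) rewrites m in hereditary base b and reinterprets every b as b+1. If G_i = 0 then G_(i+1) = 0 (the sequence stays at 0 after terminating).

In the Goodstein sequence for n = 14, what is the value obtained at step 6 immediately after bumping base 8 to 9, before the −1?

step 0: 14 = 2^(2 + 1) + 2^2 + 2; sub 3 for 2: 3^(3 + 1) + 3^3 + 3; = 111; G_1 = 111−1 = 110
step 1: 110 = 3^(3 + 1) + 3^3 + 2; sub 4 for 3: 4^(4 + 1) + 4^4 + 2; = 1282; G_2 = 1282−1 = 1281
step 2: 1281 = 4^(4 + 1) + 4^4 + 1; sub 5 for 4: 5^(5 + 1) + 5^5 + 1; = 18751; G_3 = 18751−1 = 18750
step 3: 18750 = 5^(5 + 1) + 5^5; sub 6 for 5: 6^(6 + 1) + 6^6; = 326592; G_4 = 326592−1 = 326591
step 4: 326591 = 6^(6 + 1) + 5·6^5 + 5·6^4 + 5·6^3 + 5·6^2 + 5·6 + 5; sub 7 for 6: 7^(7 + 1) + 5·7^5 + 5·7^4 + 5·7^3 + 5·7^2 + 5·7 + 5; = 5862841; G_5 = 5862841−1 = 5862840
step 5: 5862840 = 7^(7 + 1) + 5·7^5 + 5·7^4 + 5·7^3 + 5·7^2 + 5·7 + 4; sub 8 for 7: 8^(8 + 1) + 5·8^5 + 5·8^4 + 5·8^3 + 5·8^2 + 5·8 + 4; = 134404972; G_6 = 134404972−1 = 134404971

3487116549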